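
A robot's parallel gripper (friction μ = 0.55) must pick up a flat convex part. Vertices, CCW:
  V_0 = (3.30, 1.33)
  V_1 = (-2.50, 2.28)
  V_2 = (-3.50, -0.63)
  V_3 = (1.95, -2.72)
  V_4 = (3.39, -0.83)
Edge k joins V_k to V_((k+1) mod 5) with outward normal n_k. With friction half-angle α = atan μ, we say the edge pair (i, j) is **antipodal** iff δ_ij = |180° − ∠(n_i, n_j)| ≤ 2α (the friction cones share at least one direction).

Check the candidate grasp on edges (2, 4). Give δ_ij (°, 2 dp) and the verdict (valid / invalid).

δ = 66.63°, invalid

α = atan 0.55 = 28.81°;  2α = 57.62°
edge 2: e_2 = (+5.45, -2.09);  n_2 = (-0.3581, -0.9337)
edge 4: e_4 = (-0.09, +2.16);  n_4 = (+0.9991, +0.0416)
∠(n_2, n_4) = 113.37°
δ = |180° − 113.37°| = 66.63°
66.63° > 2α = 57.62°  →  invalid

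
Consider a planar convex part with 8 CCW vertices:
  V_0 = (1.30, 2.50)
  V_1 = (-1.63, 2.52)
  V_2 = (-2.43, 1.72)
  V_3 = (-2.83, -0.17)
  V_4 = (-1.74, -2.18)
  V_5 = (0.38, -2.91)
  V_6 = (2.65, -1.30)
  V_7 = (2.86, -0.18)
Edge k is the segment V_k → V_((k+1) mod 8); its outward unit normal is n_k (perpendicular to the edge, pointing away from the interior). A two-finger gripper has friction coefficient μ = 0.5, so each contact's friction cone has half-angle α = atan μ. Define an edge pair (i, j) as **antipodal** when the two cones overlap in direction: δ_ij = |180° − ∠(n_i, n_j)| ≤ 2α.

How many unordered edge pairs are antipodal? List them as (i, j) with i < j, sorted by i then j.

count = 10; pairs: (0,4), (0,5), (1,5), (1,6), (2,5), (2,6), (2,7), (3,6), (3,7), (4,7)

α = atan 0.5 = 26.57°;  2α = 53.13°
n_0 = (+0.0068, +1.0000)
n_1 = (-0.7071, +0.7071)
n_2 = (-0.9783, +0.2071)
n_3 = (-0.8791, -0.4767)
n_4 = (-0.3256, -0.9455)
n_5 = (+0.5785, -0.8157)
n_6 = (+0.9829, -0.1843)
n_7 = (+0.8642, +0.5031)
  (0,1): δ = 134.61°  ·
  (0,2): δ = 101.56°  ·
  (0,3): δ = 61.14°  ·
  (0,4): δ = 18.61°  ✓
  (0,5): δ = 35.74°  ✓
  (0,6): δ = 79.77°  ·
  (0,7): δ = 120.59°  ·
  (1,2): δ = 146.95°  ·
  (1,3): δ = 106.53°  ·
  (1,4): δ = 64.00°  ·
  (1,5): δ = 9.65°  ✓
  (1,6): δ = 34.38°  ✓
  (1,7): δ = 75.20°  ·
  (2,3): δ = 139.58°  ·
  (2,4): δ = 97.05°  ·
  (2,5): δ = 42.70°  ✓
  (2,6): δ = 1.33°  ✓
  (2,7): δ = 42.15°  ✓
  (3,4): δ = 137.47°  ·
  (3,5): δ = 83.12°  ·
  (3,6): δ = 39.09°  ✓
  (3,7): δ = 1.73°  ✓
  (4,5): δ = 125.65°  ·
  (4,6): δ = 81.62°  ·
  (4,7): δ = 40.80°  ✓
  (5,6): δ = 135.97°  ·
  (5,7): δ = 95.14°  ·
  (6,7): δ = 139.18°  ·
antipodal pairs: 10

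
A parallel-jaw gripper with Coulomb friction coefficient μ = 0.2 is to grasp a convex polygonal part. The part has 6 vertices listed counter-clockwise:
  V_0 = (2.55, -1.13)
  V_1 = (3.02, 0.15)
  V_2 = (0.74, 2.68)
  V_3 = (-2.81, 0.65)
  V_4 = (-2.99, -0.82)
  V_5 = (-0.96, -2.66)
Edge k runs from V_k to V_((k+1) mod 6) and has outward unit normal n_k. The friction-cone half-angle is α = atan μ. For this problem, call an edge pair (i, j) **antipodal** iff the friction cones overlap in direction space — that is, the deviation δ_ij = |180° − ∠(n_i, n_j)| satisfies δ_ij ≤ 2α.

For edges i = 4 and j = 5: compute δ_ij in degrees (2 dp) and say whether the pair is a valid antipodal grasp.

δ = 114.26°, invalid

α = atan 0.2 = 11.31°;  2α = 22.62°
edge 4: e_4 = (+2.03, -1.84);  n_4 = (-0.6716, -0.7409)
edge 5: e_5 = (+3.51, +1.53);  n_5 = (+0.3996, -0.9167)
∠(n_4, n_5) = 65.74°
δ = |180° − 65.74°| = 114.26°
114.26° > 2α = 22.62°  →  invalid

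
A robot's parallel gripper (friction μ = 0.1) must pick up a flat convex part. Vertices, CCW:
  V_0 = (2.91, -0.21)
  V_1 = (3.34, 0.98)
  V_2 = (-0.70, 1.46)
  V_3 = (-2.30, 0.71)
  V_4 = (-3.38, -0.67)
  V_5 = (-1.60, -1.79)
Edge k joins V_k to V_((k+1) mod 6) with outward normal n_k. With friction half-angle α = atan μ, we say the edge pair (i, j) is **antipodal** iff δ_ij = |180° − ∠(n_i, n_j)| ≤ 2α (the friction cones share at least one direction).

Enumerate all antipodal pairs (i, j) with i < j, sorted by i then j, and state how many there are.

α = atan 0.1 = 5.71°;  2α = 11.42°
n_0 = (+0.9405, -0.3398)
n_1 = (+0.1180, +0.9930)
n_2 = (-0.4244, +0.9055)
n_3 = (-0.7875, +0.6163)
n_4 = (-0.5326, -0.8464)
n_5 = (+0.3306, -0.9438)
  (0,1): δ = 76.91°  ·
  (0,2): δ = 45.02°  ·
  (0,3): δ = 18.18°  ·
  (0,4): δ = 77.69°  ·
  (0,5): δ = 129.17°  ·
  (1,2): δ = 148.11°  ·
  (1,3): δ = 121.27°  ·
  (1,4): δ = 25.40°  ·
  (1,5): δ = 26.08°  ·
  (2,3): δ = 153.16°  ·
  (2,4): δ = 57.29°  ·
  (2,5): δ = 5.81°  ✓
  (3,4): δ = 84.13°  ·
  (3,5): δ = 32.65°  ·
  (4,5): δ = 128.51°  ·
antipodal pairs: 1

count = 1; pairs: (2,5)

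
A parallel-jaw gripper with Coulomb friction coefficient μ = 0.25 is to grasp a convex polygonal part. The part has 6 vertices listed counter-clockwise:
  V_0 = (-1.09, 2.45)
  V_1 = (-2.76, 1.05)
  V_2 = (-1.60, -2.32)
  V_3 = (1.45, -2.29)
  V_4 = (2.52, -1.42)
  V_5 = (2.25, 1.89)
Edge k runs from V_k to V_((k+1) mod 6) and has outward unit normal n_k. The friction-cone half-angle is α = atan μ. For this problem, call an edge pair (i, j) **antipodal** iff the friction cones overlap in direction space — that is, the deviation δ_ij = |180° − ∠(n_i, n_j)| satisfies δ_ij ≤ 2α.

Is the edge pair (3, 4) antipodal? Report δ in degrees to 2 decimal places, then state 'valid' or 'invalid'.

δ = 124.45°, invalid

α = atan 0.25 = 14.04°;  2α = 28.07°
edge 3: e_3 = (+1.07, +0.87);  n_3 = (+0.6309, -0.7759)
edge 4: e_4 = (-0.27, +3.31);  n_4 = (+0.9967, +0.0813)
∠(n_3, n_4) = 55.55°
δ = |180° − 55.55°| = 124.45°
124.45° > 2α = 28.07°  →  invalid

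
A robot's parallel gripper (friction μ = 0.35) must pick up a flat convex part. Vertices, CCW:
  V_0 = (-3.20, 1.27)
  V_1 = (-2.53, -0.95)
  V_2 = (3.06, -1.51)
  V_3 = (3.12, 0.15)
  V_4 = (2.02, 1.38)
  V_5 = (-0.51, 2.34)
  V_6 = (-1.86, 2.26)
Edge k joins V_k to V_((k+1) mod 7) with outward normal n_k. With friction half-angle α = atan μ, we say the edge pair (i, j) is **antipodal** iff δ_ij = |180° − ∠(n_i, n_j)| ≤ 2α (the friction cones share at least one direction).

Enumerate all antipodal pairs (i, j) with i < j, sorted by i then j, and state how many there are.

α = atan 0.35 = 19.29°;  2α = 38.58°
n_0 = (-0.9574, -0.2889)
n_1 = (-0.0997, -0.9950)
n_2 = (+0.9993, -0.0361)
n_3 = (+0.7454, +0.6666)
n_4 = (+0.3548, +0.9350)
n_5 = (-0.0592, +0.9982)
n_6 = (-0.5942, +0.8043)
  (0,1): δ = 112.51°  ·
  (0,2): δ = 18.86°  ✓
  (0,3): δ = 25.01°  ✓
  (0,4): δ = 52.43°  ·
  (0,5): δ = 76.60°  ·
  (0,6): δ = 109.66°  ·
  (1,2): δ = 86.35°  ·
  (1,3): δ = 42.47°  ·
  (1,4): δ = 15.06°  ✓
  (1,5): δ = 9.11°  ✓
  (1,6): δ = 42.18°  ·
  (2,3): δ = 136.12°  ·
  (2,4): δ = 108.71°  ·
  (2,5): δ = 84.54°  ·
  (2,6): δ = 51.47°  ·
  (3,4): δ = 152.59°  ·
  (3,5): δ = 128.42°  ·
  (3,6): δ = 95.35°  ·
  (4,5): δ = 155.83°  ·
  (4,6): δ = 122.76°  ·
  (5,6): δ = 146.93°  ·
antipodal pairs: 4

count = 4; pairs: (0,2), (0,3), (1,4), (1,5)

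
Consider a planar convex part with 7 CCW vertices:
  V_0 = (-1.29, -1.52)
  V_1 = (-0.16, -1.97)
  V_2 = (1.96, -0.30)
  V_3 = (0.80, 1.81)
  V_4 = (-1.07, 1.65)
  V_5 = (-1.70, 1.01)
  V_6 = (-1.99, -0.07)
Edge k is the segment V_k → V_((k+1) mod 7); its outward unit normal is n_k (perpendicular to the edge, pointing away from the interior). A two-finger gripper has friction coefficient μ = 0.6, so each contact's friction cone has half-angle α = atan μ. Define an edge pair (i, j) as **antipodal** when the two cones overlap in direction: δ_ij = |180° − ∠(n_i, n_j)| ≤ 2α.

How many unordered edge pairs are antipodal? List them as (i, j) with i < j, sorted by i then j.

α = atan 0.6 = 30.96°;  2α = 61.93°
n_0 = (-0.3700, -0.9290)
n_1 = (+0.6188, -0.7855)
n_2 = (+0.8763, +0.4818)
n_3 = (-0.0853, +0.9964)
n_4 = (-0.7127, +0.7015)
n_5 = (-0.9658, +0.2593)
n_6 = (-0.9006, -0.4347)
  (0,1): δ = 120.06°  ·
  (0,2): δ = 39.49°  ✓
  (0,3): δ = 26.60°  ✓
  (0,4): δ = 67.17°  ·
  (0,5): δ = 96.68°  ·
  (0,6): δ = 137.48°  ·
  (1,2): δ = 99.43°  ·
  (1,3): δ = 33.34°  ✓
  (1,4): δ = 7.22°  ✓
  (1,5): δ = 36.74°  ✓
  (1,6): δ = 77.54°  ·
  (2,3): δ = 113.91°  ·
  (2,4): δ = 73.35°  ·
  (2,5): δ = 43.83°  ✓
  (2,6): δ = 3.03°  ✓
  (3,4): δ = 139.44°  ·
  (3,5): δ = 109.92°  ·
  (3,6): δ = 69.12°  ·
  (4,5): δ = 150.48°  ·
  (4,6): δ = 109.68°  ·
  (5,6): δ = 139.20°  ·
antipodal pairs: 7

count = 7; pairs: (0,2), (0,3), (1,3), (1,4), (1,5), (2,5), (2,6)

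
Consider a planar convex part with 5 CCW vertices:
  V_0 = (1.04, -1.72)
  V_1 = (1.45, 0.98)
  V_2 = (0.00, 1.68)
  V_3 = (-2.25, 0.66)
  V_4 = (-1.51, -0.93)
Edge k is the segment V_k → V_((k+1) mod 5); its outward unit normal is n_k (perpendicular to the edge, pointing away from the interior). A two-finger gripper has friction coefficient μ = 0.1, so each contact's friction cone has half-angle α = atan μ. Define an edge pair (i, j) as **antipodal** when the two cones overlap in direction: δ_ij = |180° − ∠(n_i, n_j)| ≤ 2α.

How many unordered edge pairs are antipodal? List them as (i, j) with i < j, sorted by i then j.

α = atan 0.1 = 5.71°;  2α = 11.42°
n_0 = (+0.9887, -0.1501)
n_1 = (+0.4347, +0.9006)
n_2 = (-0.4129, +0.9108)
n_3 = (-0.9066, -0.4219)
n_4 = (-0.2959, -0.9552)
  (0,1): δ = 107.13°  ·
  (0,2): δ = 56.98°  ·
  (0,3): δ = 33.59°  ·
  (0,4): δ = 81.42°  ·
  (1,2): δ = 129.84°  ·
  (1,3): δ = 39.27°  ·
  (1,4): δ = 8.56°  ✓
  (2,3): δ = 89.43°  ·
  (2,4): δ = 41.60°  ·
  (3,4): δ = 132.17°  ·
antipodal pairs: 1

count = 1; pairs: (1,4)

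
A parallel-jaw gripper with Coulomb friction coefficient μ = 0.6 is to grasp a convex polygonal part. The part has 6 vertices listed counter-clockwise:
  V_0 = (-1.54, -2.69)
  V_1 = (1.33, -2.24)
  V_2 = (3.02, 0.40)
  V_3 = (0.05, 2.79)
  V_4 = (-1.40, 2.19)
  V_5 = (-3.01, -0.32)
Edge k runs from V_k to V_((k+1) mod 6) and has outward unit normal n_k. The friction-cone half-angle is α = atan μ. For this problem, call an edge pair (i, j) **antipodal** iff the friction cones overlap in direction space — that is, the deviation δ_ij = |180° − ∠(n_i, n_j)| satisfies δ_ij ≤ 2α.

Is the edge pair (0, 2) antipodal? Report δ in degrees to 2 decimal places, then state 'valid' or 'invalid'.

δ = 47.74°, valid

α = atan 0.6 = 30.96°;  2α = 61.93°
edge 0: e_0 = (+2.87, +0.45);  n_0 = (+0.1549, -0.9879)
edge 2: e_2 = (-2.97, +2.39);  n_2 = (+0.6269, +0.7791)
∠(n_0, n_2) = 132.26°
δ = |180° − 132.26°| = 47.74°
47.74° ≤ 2α = 61.93°  →  valid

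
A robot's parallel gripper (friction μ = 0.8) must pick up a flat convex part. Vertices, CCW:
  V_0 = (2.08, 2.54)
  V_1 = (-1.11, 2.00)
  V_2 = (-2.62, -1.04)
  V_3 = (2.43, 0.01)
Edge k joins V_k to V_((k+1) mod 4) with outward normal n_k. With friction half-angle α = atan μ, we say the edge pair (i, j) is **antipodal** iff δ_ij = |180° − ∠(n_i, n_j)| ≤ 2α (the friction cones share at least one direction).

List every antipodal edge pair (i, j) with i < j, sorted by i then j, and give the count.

count = 3; pairs: (0,2), (1,2), (1,3)

α = atan 0.8 = 38.66°;  2α = 77.32°
n_0 = (-0.1669, +0.9860)
n_1 = (-0.8956, +0.4449)
n_2 = (+0.2036, -0.9791)
n_3 = (+0.9906, +0.1370)
  (0,1): δ = 126.02°  ·
  (0,2): δ = 2.14°  ✓
  (0,3): δ = 88.27°  ·
  (1,2): δ = 51.84°  ✓
  (1,3): δ = 34.29°  ✓
  (2,3): δ = 93.87°  ·
antipodal pairs: 3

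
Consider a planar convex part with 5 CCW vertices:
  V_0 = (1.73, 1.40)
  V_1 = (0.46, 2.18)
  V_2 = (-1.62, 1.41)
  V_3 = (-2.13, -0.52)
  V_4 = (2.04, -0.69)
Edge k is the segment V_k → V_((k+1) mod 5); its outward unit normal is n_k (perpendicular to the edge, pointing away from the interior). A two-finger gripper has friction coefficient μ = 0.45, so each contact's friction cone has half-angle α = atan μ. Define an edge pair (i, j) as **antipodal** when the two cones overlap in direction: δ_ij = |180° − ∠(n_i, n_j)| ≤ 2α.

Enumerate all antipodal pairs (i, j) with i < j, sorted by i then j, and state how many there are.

count = 3; pairs: (0,3), (1,3), (2,4)

α = atan 0.45 = 24.23°;  2α = 48.46°
n_0 = (+0.5233, +0.8521)
n_1 = (-0.3472, +0.9378)
n_2 = (-0.9668, +0.2555)
n_3 = (-0.0407, -0.9992)
n_4 = (+0.9892, +0.1467)
  (0,1): δ = 128.13°  ·
  (0,2): δ = 73.24°  ·
  (0,3): δ = 29.22°  ✓
  (0,4): δ = 129.99°  ·
  (1,2): δ = 125.12°  ·
  (1,3): δ = 22.65°  ✓
  (1,4): δ = 78.12°  ·
  (2,3): δ = 77.53°  ·
  (2,4): δ = 23.24°  ✓
  (3,4): δ = 79.23°  ·
antipodal pairs: 3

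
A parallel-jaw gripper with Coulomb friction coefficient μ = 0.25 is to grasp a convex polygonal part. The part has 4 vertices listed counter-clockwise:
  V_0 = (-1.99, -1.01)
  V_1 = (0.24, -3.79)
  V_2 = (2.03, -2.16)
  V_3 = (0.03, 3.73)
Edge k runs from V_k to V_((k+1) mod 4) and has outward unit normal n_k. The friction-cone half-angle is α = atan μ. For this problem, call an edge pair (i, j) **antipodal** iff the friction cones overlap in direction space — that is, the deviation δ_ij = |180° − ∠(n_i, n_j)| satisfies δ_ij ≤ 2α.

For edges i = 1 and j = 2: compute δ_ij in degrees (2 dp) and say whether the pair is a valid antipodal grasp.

α = atan 0.25 = 14.04°;  2α = 28.07°
edge 1: e_1 = (+1.79, +1.63);  n_1 = (+0.6733, -0.7394)
edge 2: e_2 = (-2.00, +5.89);  n_2 = (+0.9469, +0.3215)
∠(n_1, n_2) = 66.43°
δ = |180° − 66.43°| = 113.57°
113.57° > 2α = 28.07°  →  invalid

δ = 113.57°, invalid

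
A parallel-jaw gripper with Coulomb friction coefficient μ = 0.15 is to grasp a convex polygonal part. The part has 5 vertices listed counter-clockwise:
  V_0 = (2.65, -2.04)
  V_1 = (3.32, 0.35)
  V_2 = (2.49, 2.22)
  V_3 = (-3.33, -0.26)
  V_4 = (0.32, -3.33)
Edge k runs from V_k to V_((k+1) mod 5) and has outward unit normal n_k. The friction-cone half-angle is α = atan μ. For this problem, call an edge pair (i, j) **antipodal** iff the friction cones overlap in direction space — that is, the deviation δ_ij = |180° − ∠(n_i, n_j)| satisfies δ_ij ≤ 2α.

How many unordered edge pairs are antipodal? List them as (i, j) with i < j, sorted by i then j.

count = 1; pairs: (2,4)

α = atan 0.15 = 8.53°;  2α = 17.06°
n_0 = (+0.9629, -0.2699)
n_1 = (+0.9140, +0.4057)
n_2 = (-0.3920, +0.9200)
n_3 = (-0.6437, -0.7653)
n_4 = (+0.4844, -0.8749)
  (0,1): δ = 140.41°  ·
  (0,2): δ = 51.26°  ·
  (0,3): δ = 65.59°  ·
  (0,4): δ = 134.63°  ·
  (1,2): δ = 90.85°  ·
  (1,3): δ = 26.00°  ·
  (1,4): δ = 95.04°  ·
  (2,3): δ = 63.15°  ·
  (2,4): δ = 5.89°  ✓
  (3,4): δ = 110.96°  ·
antipodal pairs: 1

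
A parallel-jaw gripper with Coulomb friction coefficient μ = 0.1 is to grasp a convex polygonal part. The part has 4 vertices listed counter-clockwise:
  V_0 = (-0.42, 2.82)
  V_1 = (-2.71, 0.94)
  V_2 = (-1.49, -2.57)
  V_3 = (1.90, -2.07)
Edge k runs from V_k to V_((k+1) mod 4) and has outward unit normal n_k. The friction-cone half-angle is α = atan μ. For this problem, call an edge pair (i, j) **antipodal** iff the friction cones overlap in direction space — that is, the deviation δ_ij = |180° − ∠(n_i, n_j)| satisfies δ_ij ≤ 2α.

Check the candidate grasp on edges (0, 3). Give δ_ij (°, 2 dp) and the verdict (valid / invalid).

δ = 76.00°, invalid

α = atan 0.1 = 5.71°;  2α = 11.42°
edge 0: e_0 = (-2.29, -1.88);  n_0 = (-0.6345, +0.7729)
edge 3: e_3 = (-2.32, +4.89);  n_3 = (+0.9035, +0.4286)
∠(n_0, n_3) = 104.00°
δ = |180° − 104.00°| = 76.00°
76.00° > 2α = 11.42°  →  invalid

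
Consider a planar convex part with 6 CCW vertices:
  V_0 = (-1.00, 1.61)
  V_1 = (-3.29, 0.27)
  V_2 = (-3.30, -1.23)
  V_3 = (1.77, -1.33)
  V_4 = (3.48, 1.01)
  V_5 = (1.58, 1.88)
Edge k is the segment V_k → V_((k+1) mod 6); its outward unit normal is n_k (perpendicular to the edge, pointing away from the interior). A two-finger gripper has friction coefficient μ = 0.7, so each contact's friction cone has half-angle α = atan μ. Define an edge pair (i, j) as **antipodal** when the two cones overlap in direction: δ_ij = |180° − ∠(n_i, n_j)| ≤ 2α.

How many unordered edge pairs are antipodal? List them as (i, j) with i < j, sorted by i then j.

count = 7; pairs: (0,2), (0,3), (1,3), (1,4), (2,4), (2,5), (3,5)

α = atan 0.7 = 34.99°;  2α = 69.98°
n_0 = (-0.5050, +0.8631)
n_1 = (-1.0000, +0.0067)
n_2 = (-0.0197, -0.9998)
n_3 = (+0.8074, -0.5900)
n_4 = (+0.4163, +0.9092)
n_5 = (-0.1041, +0.9946)
  (0,1): δ = 120.72°  ·
  (0,2): δ = 31.46°  ✓
  (0,3): δ = 23.51°  ✓
  (0,4): δ = 125.06°  ·
  (0,5): δ = 155.64°  ·
  (1,2): δ = 90.75°  ·
  (1,3): δ = 35.78°  ✓
  (1,4): δ = 65.78°  ✓
  (1,5): δ = 96.36°  ·
  (2,3): δ = 125.03°  ·
  (2,4): δ = 23.47°  ✓
  (2,5): δ = 7.10°  ✓
  (3,4): δ = 78.44°  ·
  (3,5): δ = 47.87°  ✓
  (4,5): δ = 149.42°  ·
antipodal pairs: 7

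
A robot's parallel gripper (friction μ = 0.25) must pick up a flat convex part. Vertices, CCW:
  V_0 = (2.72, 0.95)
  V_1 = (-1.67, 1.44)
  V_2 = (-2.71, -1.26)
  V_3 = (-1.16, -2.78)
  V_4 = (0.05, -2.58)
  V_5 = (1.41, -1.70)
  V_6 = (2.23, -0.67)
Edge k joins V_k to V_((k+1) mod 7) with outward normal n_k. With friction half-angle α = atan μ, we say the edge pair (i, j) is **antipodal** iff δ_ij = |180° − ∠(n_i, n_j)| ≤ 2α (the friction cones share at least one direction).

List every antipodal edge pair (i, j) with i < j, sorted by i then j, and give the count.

count = 3; pairs: (0,3), (1,5), (1,6)

α = atan 0.25 = 14.04°;  2α = 28.07°
n_0 = (+0.1109, +0.9938)
n_1 = (-0.9332, +0.3594)
n_2 = (-0.7002, -0.7140)
n_3 = (+0.1631, -0.9866)
n_4 = (+0.5433, -0.8396)
n_5 = (+0.7823, -0.6228)
n_6 = (+0.9572, -0.2895)
  (0,1): δ = 104.70°  ·
  (0,2): δ = 38.07°  ·
  (0,3): δ = 15.75°  ✓
  (0,4): δ = 39.27°  ·
  (0,5): δ = 57.84°  ·
  (0,6): δ = 79.54°  ·
  (1,2): δ = 113.37°  ·
  (1,3): δ = 59.55°  ·
  (1,4): δ = 36.03°  ·
  (1,5): δ = 17.46°  ✓
  (1,6): δ = 4.24°  ✓
  (2,3): δ = 126.17°  ·
  (2,4): δ = 102.65°  ·
  (2,5): δ = 84.08°  ·
  (2,6): δ = 62.39°  ·
  (3,4): δ = 156.48°  ·
  (3,5): δ = 137.91°  ·
  (3,6): δ = 116.21°  ·
  (4,5): δ = 161.43°  ·
  (4,6): δ = 139.73°  ·
  (5,6): δ = 158.31°  ·
antipodal pairs: 3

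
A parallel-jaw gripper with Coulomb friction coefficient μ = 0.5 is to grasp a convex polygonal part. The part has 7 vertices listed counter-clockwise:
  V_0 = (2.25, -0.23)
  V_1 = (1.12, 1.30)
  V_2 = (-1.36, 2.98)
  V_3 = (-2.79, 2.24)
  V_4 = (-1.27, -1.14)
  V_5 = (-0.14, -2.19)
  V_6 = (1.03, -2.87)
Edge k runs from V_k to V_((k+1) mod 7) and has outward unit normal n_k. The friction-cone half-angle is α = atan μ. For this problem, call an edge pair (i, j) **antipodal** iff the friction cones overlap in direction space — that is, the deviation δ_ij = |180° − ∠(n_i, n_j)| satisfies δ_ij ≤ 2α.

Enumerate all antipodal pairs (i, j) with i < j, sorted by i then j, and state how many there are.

count = 8; pairs: (0,3), (0,4), (0,5), (1,3), (1,4), (1,5), (2,6), (3,6)

α = atan 0.5 = 26.57°;  2α = 53.13°
n_0 = (+0.8044, +0.5941)
n_1 = (+0.5608, +0.8279)
n_2 = (-0.4596, +0.8881)
n_3 = (-0.9120, -0.4101)
n_4 = (-0.6807, -0.7326)
n_5 = (-0.5025, -0.8646)
n_6 = (+0.9078, -0.4195)
  (0,1): δ = 160.56°  ·
  (0,2): δ = 99.09°  ·
  (0,3): δ = 12.23°  ✓
  (0,4): δ = 10.65°  ✓
  (0,5): δ = 23.39°  ✓
  (0,6): δ = 118.75°  ·
  (1,2): δ = 118.52°  ·
  (1,3): δ = 31.67°  ✓
  (1,4): δ = 8.78°  ✓
  (1,5): δ = 3.95°  ✓
  (1,6): δ = 99.31°  ·
  (2,3): δ = 93.15°  ·
  (2,4): δ = 70.26°  ·
  (2,5): δ = 57.53°  ·
  (2,6): δ = 37.84°  ✓
  (3,4): δ = 157.11°  ·
  (3,5): δ = 144.38°  ·
  (3,6): δ = 49.02°  ✓
  (4,5): δ = 167.27°  ·
  (4,6): δ = 71.90°  ·
  (5,6): δ = 84.64°  ·
antipodal pairs: 8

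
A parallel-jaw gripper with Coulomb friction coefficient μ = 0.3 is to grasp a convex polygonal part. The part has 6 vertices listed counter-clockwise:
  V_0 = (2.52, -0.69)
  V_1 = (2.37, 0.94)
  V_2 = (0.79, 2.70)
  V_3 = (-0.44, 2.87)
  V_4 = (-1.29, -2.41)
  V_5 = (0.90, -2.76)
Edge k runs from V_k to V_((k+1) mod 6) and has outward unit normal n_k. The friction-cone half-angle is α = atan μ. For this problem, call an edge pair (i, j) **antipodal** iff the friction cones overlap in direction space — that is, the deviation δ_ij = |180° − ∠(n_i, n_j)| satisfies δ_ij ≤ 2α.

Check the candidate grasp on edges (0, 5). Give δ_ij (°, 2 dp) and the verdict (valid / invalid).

α = atan 0.3 = 16.70°;  2α = 33.40°
edge 0: e_0 = (-0.15, +1.63);  n_0 = (+0.9958, +0.0916)
edge 5: e_5 = (+1.62, +2.07);  n_5 = (+0.7875, -0.6163)
∠(n_0, n_5) = 43.30°
δ = |180° − 43.30°| = 136.70°
136.70° > 2α = 33.40°  →  invalid

δ = 136.70°, invalid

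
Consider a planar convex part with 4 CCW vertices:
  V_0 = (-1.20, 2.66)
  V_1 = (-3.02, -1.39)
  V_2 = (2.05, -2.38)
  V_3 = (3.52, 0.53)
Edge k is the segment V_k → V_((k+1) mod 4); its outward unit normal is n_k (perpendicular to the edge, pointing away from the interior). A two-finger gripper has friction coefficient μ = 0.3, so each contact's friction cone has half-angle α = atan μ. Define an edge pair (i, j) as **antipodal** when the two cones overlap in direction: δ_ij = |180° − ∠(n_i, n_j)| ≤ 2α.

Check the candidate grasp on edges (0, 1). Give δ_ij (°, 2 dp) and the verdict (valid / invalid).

α = atan 0.3 = 16.70°;  2α = 33.40°
edge 0: e_0 = (-1.82, -4.05);  n_0 = (-0.9121, +0.4099)
edge 1: e_1 = (+5.07, -0.99);  n_1 = (-0.1916, -0.9815)
∠(n_0, n_1) = 103.15°
δ = |180° − 103.15°| = 76.85°
76.85° > 2α = 33.40°  →  invalid

δ = 76.85°, invalid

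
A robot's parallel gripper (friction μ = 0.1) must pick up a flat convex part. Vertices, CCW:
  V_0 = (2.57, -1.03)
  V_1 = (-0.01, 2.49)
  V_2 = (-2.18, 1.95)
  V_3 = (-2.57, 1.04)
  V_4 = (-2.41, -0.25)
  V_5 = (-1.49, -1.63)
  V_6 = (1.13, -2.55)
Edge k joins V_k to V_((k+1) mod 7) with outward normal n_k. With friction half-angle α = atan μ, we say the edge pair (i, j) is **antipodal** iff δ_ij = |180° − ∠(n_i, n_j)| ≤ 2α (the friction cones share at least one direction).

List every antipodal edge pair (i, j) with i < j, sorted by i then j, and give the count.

α = atan 0.1 = 5.71°;  2α = 11.42°
n_0 = (+0.8066, +0.5912)
n_1 = (-0.2415, +0.9704)
n_2 = (-0.9191, +0.3939)
n_3 = (-0.9924, -0.1231)
n_4 = (-0.8321, -0.5547)
n_5 = (-0.3313, -0.9435)
n_6 = (+0.7260, -0.6877)
  (0,1): δ = 112.27°  ·
  (0,2): δ = 59.44°  ·
  (0,3): δ = 29.17°  ·
  (0,4): δ = 2.55°  ✓
  (0,5): δ = 34.41°  ·
  (0,6): δ = 100.31°  ·
  (1,2): δ = 127.17°  ·
  (1,3): δ = 96.90°  ·
  (1,4): δ = 70.28°  ·
  (1,5): δ = 33.32°  ·
  (1,6): δ = 32.57°  ·
  (2,3): δ = 149.73°  ·
  (2,4): δ = 123.11°  ·
  (2,5): δ = 86.15°  ·
  (2,6): δ = 20.25°  ·
  (3,4): δ = 153.38°  ·
  (3,5): δ = 116.42°  ·
  (3,6): δ = 50.52°  ·
  (4,5): δ = 143.04°  ·
  (4,6): δ = 77.14°  ·
  (5,6): δ = 114.10°  ·
antipodal pairs: 1

count = 1; pairs: (0,4)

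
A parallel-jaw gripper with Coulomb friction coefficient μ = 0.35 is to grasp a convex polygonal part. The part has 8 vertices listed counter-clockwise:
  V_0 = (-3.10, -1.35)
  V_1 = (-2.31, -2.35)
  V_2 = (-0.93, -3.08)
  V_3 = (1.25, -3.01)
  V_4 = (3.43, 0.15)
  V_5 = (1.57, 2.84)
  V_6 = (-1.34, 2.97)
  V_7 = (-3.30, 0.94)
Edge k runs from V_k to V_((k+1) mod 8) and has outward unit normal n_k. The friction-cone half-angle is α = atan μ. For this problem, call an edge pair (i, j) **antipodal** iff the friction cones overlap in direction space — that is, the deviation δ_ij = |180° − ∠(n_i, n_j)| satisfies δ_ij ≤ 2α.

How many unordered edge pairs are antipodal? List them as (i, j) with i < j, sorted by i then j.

α = atan 0.35 = 19.29°;  2α = 38.58°
n_0 = (-0.7847, -0.6199)
n_1 = (-0.4676, -0.8839)
n_2 = (+0.0321, -0.9995)
n_3 = (+0.8231, -0.5679)
n_4 = (+0.8225, +0.5687)
n_5 = (+0.0446, +0.9990)
n_6 = (-0.7194, +0.6946)
n_7 = (-0.9962, -0.0870)
  (0,1): δ = 156.19°  ·
  (0,2): δ = 126.47°  ·
  (0,3): δ = 72.91°  ·
  (0,4): δ = 3.65°  ✓
  (0,5): δ = 49.13°  ·
  (0,6): δ = 97.70°  ·
  (0,7): δ = 146.68°  ·
  (1,2): δ = 150.28°  ·
  (1,3): δ = 96.72°  ·
  (1,4): δ = 27.46°  ✓
  (1,5): δ = 25.32°  ✓
  (1,6): δ = 73.88°  ·
  (1,7): δ = 122.87°  ·
  (2,3): δ = 126.44°  ·
  (2,4): δ = 57.18°  ·
  (2,5): δ = 4.40°  ✓
  (2,6): δ = 44.17°  ·
  (2,7): δ = 93.15°  ·
  (3,4): δ = 110.74°  ·
  (3,5): δ = 57.96°  ·
  (3,6): δ = 9.39°  ✓
  (3,7): δ = 39.59°  ·
  (4,5): δ = 127.22°  ·
  (4,6): δ = 78.66°  ·
  (4,7): δ = 29.67°  ✓
  (5,6): δ = 131.44°  ·
  (5,7): δ = 82.45°  ·
  (6,7): δ = 131.01°  ·
antipodal pairs: 6

count = 6; pairs: (0,4), (1,4), (1,5), (2,5), (3,6), (4,7)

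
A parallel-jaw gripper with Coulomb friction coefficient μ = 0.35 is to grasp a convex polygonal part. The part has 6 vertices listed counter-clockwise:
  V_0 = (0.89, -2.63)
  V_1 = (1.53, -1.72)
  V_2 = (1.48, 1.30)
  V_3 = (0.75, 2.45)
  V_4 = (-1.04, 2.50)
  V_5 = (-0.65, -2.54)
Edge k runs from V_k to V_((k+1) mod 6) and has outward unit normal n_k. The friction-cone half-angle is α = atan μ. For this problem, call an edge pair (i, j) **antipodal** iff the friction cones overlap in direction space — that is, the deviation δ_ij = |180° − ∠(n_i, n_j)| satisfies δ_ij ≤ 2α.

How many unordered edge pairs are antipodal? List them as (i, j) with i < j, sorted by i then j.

count = 3; pairs: (1,4), (2,4), (3,5)

α = atan 0.35 = 19.29°;  2α = 38.58°
n_0 = (+0.8180, -0.5753)
n_1 = (+0.9999, +0.0166)
n_2 = (+0.8443, +0.5359)
n_3 = (+0.0279, +0.9996)
n_4 = (-0.9970, -0.0772)
n_5 = (-0.0583, -0.9983)
  (0,1): δ = 143.93°  ·
  (0,2): δ = 112.47°  ·
  (0,3): δ = 56.48°  ·
  (0,4): δ = 39.54°  ·
  (0,5): δ = 121.77°  ·
  (1,2): δ = 148.54°  ·
  (1,3): δ = 92.55°  ·
  (1,4): δ = 3.48°  ✓
  (1,5): δ = 85.71°  ·
  (2,3): δ = 124.01°  ·
  (2,4): δ = 27.98°  ✓
  (2,5): δ = 54.25°  ·
  (3,4): δ = 83.98°  ·
  (3,5): δ = 1.74°  ✓
  (4,5): δ = 97.77°  ·
antipodal pairs: 3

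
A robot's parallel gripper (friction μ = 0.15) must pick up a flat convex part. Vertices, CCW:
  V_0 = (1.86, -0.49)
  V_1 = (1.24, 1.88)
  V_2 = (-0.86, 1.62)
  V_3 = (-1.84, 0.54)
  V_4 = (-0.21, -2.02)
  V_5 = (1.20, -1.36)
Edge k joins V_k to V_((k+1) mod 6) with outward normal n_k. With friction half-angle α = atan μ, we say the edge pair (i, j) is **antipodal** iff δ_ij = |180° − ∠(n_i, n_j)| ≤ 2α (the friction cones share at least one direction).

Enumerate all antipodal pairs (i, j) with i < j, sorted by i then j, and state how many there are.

α = atan 0.15 = 8.53°;  2α = 17.06°
n_0 = (+0.9674, +0.2531)
n_1 = (-0.1229, +0.9924)
n_2 = (-0.7406, +0.6720)
n_3 = (-0.8435, -0.5371)
n_4 = (+0.4239, -0.9057)
n_5 = (+0.7967, -0.6044)
  (0,1): δ = 97.60°  ·
  (0,2): δ = 56.88°  ·
  (0,3): δ = 17.83°  ·
  (0,4): δ = 100.42°  ·
  (0,5): δ = 128.16°  ·
  (1,2): δ = 139.28°  ·
  (1,3): δ = 64.57°  ·
  (1,4): δ = 18.03°  ·
  (1,5): δ = 45.76°  ·
  (2,3): δ = 105.29°  ·
  (2,4): δ = 22.70°  ·
  (2,5): δ = 5.04°  ✓
  (3,4): δ = 97.40°  ·
  (3,5): δ = 69.67°  ·
  (4,5): δ = 152.27°  ·
antipodal pairs: 1

count = 1; pairs: (2,5)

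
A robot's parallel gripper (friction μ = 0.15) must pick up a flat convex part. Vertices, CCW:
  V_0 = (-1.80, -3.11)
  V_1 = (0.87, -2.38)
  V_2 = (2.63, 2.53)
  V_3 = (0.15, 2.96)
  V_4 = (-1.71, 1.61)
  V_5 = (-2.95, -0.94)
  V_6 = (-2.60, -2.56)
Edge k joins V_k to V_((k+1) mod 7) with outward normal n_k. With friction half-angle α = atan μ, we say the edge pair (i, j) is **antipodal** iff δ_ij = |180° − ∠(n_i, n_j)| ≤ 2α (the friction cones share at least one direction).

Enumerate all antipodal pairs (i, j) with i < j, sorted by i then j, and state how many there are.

α = atan 0.15 = 8.53°;  2α = 17.06°
n_0 = (+0.2637, -0.9646)
n_1 = (+0.9414, -0.3374)
n_2 = (+0.1708, +0.9853)
n_3 = (-0.5874, +0.8093)
n_4 = (-0.8993, +0.4373)
n_5 = (-0.9774, -0.2112)
n_6 = (-0.5665, -0.8240)
  (0,1): δ = 125.01°  ·
  (0,2): δ = 25.13°  ·
  (0,3): δ = 20.68°  ·
  (0,4): δ = 48.78°  ·
  (0,5): δ = 86.90°  ·
  (0,6): δ = 130.20°  ·
  (1,2): δ = 80.12°  ·
  (1,3): δ = 34.31°  ·
  (1,4): δ = 6.21°  ✓
  (1,5): δ = 31.91°  ·
  (1,6): δ = 75.21°  ·
  (2,3): δ = 134.19°  ·
  (2,4): δ = 106.10°  ·
  (2,5): δ = 67.97°  ·
  (2,6): δ = 24.67°  ·
  (3,4): δ = 151.90°  ·
  (3,5): δ = 113.78°  ·
  (3,6): δ = 70.48°  ·
  (4,5): δ = 141.88°  ·
  (4,6): δ = 98.58°  ·
  (5,6): δ = 136.70°  ·
antipodal pairs: 1

count = 1; pairs: (1,4)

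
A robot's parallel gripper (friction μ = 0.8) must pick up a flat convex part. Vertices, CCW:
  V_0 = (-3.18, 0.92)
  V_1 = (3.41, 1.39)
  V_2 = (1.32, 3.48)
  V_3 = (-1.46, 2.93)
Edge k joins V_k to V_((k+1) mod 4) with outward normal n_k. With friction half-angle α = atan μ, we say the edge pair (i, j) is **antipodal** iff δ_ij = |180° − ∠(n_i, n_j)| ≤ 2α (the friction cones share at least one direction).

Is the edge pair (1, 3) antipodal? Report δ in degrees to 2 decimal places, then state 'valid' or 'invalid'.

δ = 85.55°, invalid

α = atan 0.8 = 38.66°;  2α = 77.32°
edge 1: e_1 = (-2.09, +2.09);  n_1 = (+0.7071, +0.7071)
edge 3: e_3 = (-1.72, -2.01);  n_3 = (-0.7598, +0.6502)
∠(n_1, n_3) = 94.45°
δ = |180° − 94.45°| = 85.55°
85.55° > 2α = 77.32°  →  invalid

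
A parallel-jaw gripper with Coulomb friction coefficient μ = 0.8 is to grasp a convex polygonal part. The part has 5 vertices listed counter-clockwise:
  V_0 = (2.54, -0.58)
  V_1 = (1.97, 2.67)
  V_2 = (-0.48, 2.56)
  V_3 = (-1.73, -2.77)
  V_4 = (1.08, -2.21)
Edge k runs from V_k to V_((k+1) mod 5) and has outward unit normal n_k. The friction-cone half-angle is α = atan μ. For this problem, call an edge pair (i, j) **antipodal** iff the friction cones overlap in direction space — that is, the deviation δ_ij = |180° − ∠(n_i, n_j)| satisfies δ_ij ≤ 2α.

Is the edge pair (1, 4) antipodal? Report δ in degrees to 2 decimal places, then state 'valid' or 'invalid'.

δ = 45.58°, valid

α = atan 0.8 = 38.66°;  2α = 77.32°
edge 1: e_1 = (-2.45, -0.11);  n_1 = (-0.0449, +0.9990)
edge 4: e_4 = (+1.46, +1.63);  n_4 = (+0.7449, -0.6672)
∠(n_1, n_4) = 134.42°
δ = |180° − 134.42°| = 45.58°
45.58° ≤ 2α = 77.32°  →  valid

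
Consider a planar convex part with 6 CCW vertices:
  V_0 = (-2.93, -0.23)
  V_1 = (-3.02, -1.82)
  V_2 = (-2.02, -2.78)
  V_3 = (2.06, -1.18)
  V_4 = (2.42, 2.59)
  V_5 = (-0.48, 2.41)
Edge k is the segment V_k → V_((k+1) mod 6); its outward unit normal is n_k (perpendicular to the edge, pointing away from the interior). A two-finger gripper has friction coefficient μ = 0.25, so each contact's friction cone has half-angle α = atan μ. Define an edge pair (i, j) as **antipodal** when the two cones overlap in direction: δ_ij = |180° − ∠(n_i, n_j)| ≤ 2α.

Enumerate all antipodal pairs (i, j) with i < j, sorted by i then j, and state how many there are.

α = atan 0.25 = 14.04°;  2α = 28.07°
n_0 = (-0.9984, +0.0565)
n_1 = (-0.6925, -0.7214)
n_2 = (+0.3651, -0.9310)
n_3 = (+0.9955, -0.0951)
n_4 = (-0.0619, +0.9981)
n_5 = (-0.7330, +0.6802)
  (0,1): δ = 130.59°  ·
  (0,2): δ = 65.35°  ·
  (0,3): δ = 2.21°  ✓
  (0,4): δ = 96.79°  ·
  (0,5): δ = 140.38°  ·
  (1,2): δ = 114.76°  ·
  (1,3): δ = 51.62°  ·
  (1,4): δ = 47.38°  ·
  (1,5): δ = 90.97°  ·
  (2,3): δ = 116.87°  ·
  (2,4): δ = 17.86°  ✓
  (2,5): δ = 25.72°  ✓
  (3,4): δ = 80.99°  ·
  (3,5): δ = 37.41°  ·
  (4,5): δ = 136.41°  ·
antipodal pairs: 3

count = 3; pairs: (0,3), (2,4), (2,5)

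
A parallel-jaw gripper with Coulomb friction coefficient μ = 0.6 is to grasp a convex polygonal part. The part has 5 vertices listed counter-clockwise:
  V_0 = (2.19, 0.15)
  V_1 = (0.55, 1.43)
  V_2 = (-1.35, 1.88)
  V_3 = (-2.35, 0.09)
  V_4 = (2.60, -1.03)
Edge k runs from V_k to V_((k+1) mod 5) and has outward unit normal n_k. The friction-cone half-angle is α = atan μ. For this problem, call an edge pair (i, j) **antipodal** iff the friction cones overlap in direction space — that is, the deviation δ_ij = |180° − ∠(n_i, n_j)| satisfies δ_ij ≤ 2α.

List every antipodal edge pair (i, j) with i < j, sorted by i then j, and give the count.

count = 4; pairs: (0,3), (1,3), (2,4), (3,4)

α = atan 0.6 = 30.96°;  2α = 61.93°
n_0 = (+0.6153, +0.7883)
n_1 = (+0.2305, +0.9731)
n_2 = (-0.8730, +0.4877)
n_3 = (-0.2207, -0.9753)
n_4 = (+0.9446, +0.3282)
  (0,1): δ = 155.35°  ·
  (0,2): δ = 81.22°  ·
  (0,3): δ = 25.22°  ✓
  (0,4): δ = 147.13°  ·
  (1,2): δ = 105.87°  ·
  (1,3): δ = 0.58°  ✓
  (1,4): δ = 122.48°  ·
  (2,3): δ = 73.56°  ·
  (2,4): δ = 48.35°  ✓
  (3,4): δ = 58.09°  ✓
antipodal pairs: 4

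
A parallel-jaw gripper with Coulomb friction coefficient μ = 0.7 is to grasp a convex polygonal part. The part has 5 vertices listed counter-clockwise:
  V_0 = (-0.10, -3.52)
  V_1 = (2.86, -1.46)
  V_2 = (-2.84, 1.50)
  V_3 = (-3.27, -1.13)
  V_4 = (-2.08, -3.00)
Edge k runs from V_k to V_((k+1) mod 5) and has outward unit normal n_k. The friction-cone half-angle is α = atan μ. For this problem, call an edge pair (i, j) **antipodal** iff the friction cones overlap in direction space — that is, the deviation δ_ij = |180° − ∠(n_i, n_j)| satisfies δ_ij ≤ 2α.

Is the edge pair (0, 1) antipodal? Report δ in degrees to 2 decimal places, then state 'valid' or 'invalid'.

α = atan 0.7 = 34.99°;  2α = 69.98°
edge 0: e_0 = (+2.96, +2.06);  n_0 = (+0.5712, -0.8208)
edge 1: e_1 = (-5.70, +2.96);  n_1 = (+0.4609, +0.8875)
∠(n_0, n_1) = 117.72°
δ = |180° − 117.72°| = 62.28°
62.28° ≤ 2α = 69.98°  →  valid

δ = 62.28°, valid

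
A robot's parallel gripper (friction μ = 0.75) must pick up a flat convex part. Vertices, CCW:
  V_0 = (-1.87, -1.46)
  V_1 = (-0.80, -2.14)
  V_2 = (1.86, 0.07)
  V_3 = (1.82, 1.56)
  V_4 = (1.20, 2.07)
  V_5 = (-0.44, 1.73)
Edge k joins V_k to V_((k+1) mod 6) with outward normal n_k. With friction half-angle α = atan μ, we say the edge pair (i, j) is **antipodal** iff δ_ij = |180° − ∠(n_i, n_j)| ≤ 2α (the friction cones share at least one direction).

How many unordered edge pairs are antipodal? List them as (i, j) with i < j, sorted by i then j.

count = 6; pairs: (0,2), (0,3), (0,4), (1,4), (1,5), (2,5)

α = atan 0.75 = 36.87°;  2α = 73.74°
n_0 = (-0.5364, -0.8440)
n_1 = (+0.6390, -0.7692)
n_2 = (+0.9996, +0.0268)
n_3 = (+0.6353, +0.7723)
n_4 = (-0.2030, +0.9792)
n_5 = (-0.9125, +0.4091)
  (0,1): δ = 107.84°  ·
  (0,2): δ = 56.03°  ✓
  (0,3): δ = 7.00°  ✓
  (0,4): δ = 44.15°  ✓
  (0,5): δ = 98.29°  ·
  (1,2): δ = 128.18°  ·
  (1,3): δ = 79.16°  ·
  (1,4): δ = 28.01°  ✓
  (1,5): δ = 26.13°  ✓
  (2,3): δ = 130.98°  ·
  (2,4): δ = 79.83°  ·
  (2,5): δ = 25.68°  ✓
  (3,4): δ = 128.85°  ·
  (3,5): δ = 74.71°  ·
  (4,5): δ = 125.86°  ·
antipodal pairs: 6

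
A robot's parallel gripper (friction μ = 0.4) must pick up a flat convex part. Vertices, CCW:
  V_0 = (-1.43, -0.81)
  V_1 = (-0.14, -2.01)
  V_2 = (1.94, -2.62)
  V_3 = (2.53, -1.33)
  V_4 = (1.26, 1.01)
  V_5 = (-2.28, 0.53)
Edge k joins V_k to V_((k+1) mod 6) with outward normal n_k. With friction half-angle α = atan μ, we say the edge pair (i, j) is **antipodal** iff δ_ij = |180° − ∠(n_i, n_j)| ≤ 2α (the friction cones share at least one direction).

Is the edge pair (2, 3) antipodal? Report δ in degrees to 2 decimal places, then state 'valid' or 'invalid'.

δ = 126.93°, invalid

α = atan 0.4 = 21.80°;  2α = 43.60°
edge 2: e_2 = (+0.59, +1.29);  n_2 = (+0.9094, -0.4159)
edge 3: e_3 = (-1.27, +2.34);  n_3 = (+0.8789, +0.4770)
∠(n_2, n_3) = 53.07°
δ = |180° − 53.07°| = 126.93°
126.93° > 2α = 43.60°  →  invalid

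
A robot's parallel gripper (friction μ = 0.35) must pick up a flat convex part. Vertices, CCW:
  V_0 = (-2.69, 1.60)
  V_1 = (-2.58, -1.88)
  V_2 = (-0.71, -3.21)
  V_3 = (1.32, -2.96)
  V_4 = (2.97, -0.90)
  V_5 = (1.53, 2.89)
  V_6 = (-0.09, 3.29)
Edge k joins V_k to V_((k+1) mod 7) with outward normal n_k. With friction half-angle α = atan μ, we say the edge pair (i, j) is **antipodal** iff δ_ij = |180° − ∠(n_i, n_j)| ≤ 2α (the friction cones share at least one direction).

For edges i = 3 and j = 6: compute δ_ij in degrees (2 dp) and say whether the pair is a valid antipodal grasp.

α = atan 0.35 = 19.29°;  2α = 38.58°
edge 3: e_3 = (+1.65, +2.06);  n_3 = (+0.7805, -0.6252)
edge 6: e_6 = (-2.60, -1.69);  n_6 = (-0.5450, +0.8384)
∠(n_3, n_6) = 161.72°
δ = |180° − 161.72°| = 18.28°
18.28° ≤ 2α = 38.58°  →  valid

δ = 18.28°, valid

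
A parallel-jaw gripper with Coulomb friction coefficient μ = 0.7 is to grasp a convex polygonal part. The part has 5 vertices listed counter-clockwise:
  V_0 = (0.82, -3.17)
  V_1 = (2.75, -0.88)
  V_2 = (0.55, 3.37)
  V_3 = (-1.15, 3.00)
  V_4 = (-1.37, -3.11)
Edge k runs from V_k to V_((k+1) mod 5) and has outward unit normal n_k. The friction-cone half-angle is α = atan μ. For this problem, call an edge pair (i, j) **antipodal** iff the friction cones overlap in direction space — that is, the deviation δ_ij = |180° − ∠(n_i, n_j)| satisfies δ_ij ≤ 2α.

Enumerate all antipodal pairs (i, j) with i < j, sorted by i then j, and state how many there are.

α = atan 0.7 = 34.99°;  2α = 69.98°
n_0 = (+0.7647, -0.6444)
n_1 = (+0.8881, +0.4597)
n_2 = (-0.2127, +0.9771)
n_3 = (-0.9994, +0.0360)
n_4 = (-0.0274, -0.9996)
  (0,1): δ = 112.51°  ·
  (0,2): δ = 37.60°  ✓
  (0,3): δ = 38.06°  ✓
  (0,4): δ = 128.55°  ·
  (1,2): δ = 105.09°  ·
  (1,3): δ = 29.43°  ✓
  (1,4): δ = 61.06°  ✓
  (2,3): δ = 104.34°  ·
  (2,4): δ = 13.85°  ✓
  (3,4): δ = 89.51°  ·
antipodal pairs: 5

count = 5; pairs: (0,2), (0,3), (1,3), (1,4), (2,4)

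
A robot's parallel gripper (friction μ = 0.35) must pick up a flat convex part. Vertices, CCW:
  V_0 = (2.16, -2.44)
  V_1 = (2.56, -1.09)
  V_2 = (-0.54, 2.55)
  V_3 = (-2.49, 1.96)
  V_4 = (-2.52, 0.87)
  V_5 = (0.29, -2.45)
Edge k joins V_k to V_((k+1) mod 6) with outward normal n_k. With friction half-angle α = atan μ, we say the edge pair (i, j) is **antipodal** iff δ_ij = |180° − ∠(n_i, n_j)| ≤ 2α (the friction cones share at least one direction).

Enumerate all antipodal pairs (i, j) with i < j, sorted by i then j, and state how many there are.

count = 3; pairs: (0,3), (1,4), (2,5)

α = atan 0.35 = 19.29°;  2α = 38.58°
n_0 = (+0.9588, -0.2841)
n_1 = (+0.7613, +0.6484)
n_2 = (-0.2896, +0.9571)
n_3 = (-0.9996, +0.0275)
n_4 = (-0.7633, -0.6460)
n_5 = (+0.0053, -1.0000)
  (0,1): δ = 123.08°  ·
  (0,2): δ = 56.66°  ·
  (0,3): δ = 14.93°  ✓
  (0,4): δ = 56.75°  ·
  (0,5): δ = 106.81°  ·
  (1,2): δ = 113.59°  ·
  (1,3): δ = 42.00°  ·
  (1,4): δ = 0.18°  ✓
  (1,5): δ = 49.89°  ·
  (2,3): δ = 108.41°  ·
  (2,4): δ = 66.59°  ·
  (2,5): δ = 16.53°  ✓
  (3,4): δ = 138.18°  ·
  (3,5): δ = 88.12°  ·
  (4,5): δ = 129.94°  ·
antipodal pairs: 3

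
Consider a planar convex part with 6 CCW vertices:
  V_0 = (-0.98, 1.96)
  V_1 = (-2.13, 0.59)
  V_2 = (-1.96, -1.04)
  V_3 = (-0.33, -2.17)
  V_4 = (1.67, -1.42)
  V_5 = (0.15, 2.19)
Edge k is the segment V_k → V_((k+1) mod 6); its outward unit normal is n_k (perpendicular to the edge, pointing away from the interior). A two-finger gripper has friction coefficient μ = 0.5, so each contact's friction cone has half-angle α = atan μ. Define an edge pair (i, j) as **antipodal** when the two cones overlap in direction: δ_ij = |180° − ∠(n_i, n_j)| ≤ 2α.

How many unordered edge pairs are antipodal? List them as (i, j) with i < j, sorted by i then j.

α = atan 0.5 = 26.57°;  2α = 53.13°
n_0 = (-0.7659, +0.6429)
n_1 = (-0.9946, -0.1037)
n_2 = (-0.5697, -0.8218)
n_3 = (+0.3511, -0.9363)
n_4 = (+0.9216, +0.3881)
n_5 = (-0.1995, +0.9799)
  (0,1): δ = 134.04°  ·
  (0,2): δ = 84.72°  ·
  (0,3): δ = 29.43°  ✓
  (0,4): δ = 62.84°  ·
  (0,5): δ = 141.52°  ·
  (1,2): δ = 130.69°  ·
  (1,3): δ = 75.40°  ·
  (1,4): δ = 16.88°  ✓
  (1,5): δ = 95.55°  ·
  (2,3): δ = 124.71°  ·
  (2,4): δ = 32.43°  ✓
  (2,5): δ = 46.24°  ✓
  (3,4): δ = 87.72°  ·
  (3,5): δ = 9.05°  ✓
  (4,5): δ = 101.33°  ·
antipodal pairs: 5

count = 5; pairs: (0,3), (1,4), (2,4), (2,5), (3,5)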